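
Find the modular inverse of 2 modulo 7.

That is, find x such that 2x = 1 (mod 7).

Step 1: We need x such that 2 * x = 1 (mod 7).
Step 2: Using the extended Euclidean algorithm or trial:
  2 * 4 = 8 = 1 * 7 + 1.
Step 3: Since 8 mod 7 = 1, the inverse is x = 4.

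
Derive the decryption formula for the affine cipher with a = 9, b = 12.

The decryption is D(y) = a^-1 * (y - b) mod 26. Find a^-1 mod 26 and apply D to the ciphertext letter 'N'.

Step 1: Find a^-1, the modular inverse of 9 mod 26.
Step 2: We need 9 * a^-1 = 1 (mod 26).
Step 3: 9 * 3 = 27 = 1 * 26 + 1, so a^-1 = 3.
Step 4: D(y) = 3(y - 12) mod 26.
Step 5: Apply to 'N' (y = 13): D(13) = 3 * (13 - 12) mod 26 = 3 * 1 mod 26 = 3 -> 'D'.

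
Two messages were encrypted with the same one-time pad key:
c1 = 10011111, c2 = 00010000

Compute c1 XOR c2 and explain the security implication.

Step 1: c1 XOR c2 = (m1 XOR k) XOR (m2 XOR k).
Step 2: By XOR associativity/commutativity: = m1 XOR m2 XOR k XOR k = m1 XOR m2.
Step 3: 10011111 XOR 00010000 = 10001111 = 143.
Step 4: The key cancels out! An attacker learns m1 XOR m2 = 143, revealing the relationship between plaintexts.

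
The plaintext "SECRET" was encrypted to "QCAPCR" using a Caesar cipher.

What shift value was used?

Step 1: Compare first letters: S (position 18) -> Q (position 16).
Step 2: Shift = (16 - 18) mod 26 = 24.
The shift value is 24.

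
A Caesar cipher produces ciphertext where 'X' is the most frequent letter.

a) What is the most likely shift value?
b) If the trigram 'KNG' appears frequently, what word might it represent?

Step 1: In English, 'E' is the most frequent letter (12.7%).
Step 2: The most frequent ciphertext letter is 'X' (position 23).
Step 3: Shift = (23 - 4) mod 26 = 19.
Step 4: Decrypt 'KNG' by shifting back 19:
  K -> R
  N -> U
  G -> N
Step 5: 'KNG' decrypts to 'RUN'.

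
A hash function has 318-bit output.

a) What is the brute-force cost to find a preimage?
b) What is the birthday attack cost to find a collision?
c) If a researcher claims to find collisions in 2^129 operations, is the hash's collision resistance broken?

Step 1: Preimage resistance requires brute-force of 2^318 operations.
Step 2: Collision resistance (birthday bound) = 2^(318/2) = 2^159.
Step 3: The claimed attack costs 2^129 operations.
Step 4: Since 2^129 < 2^159, the claimed attack beats the generic birthday bound, so collision resistance is broken.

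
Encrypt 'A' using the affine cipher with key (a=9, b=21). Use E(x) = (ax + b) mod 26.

Step 1: Convert 'A' to number: x = 0.
Step 2: E(0) = (9 * 0 + 21) mod 26 = 21 mod 26 = 21.
Step 3: Convert 21 back to letter: V.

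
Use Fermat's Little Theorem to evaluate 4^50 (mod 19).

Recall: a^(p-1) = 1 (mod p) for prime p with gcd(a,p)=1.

Step 1: Since 19 is prime, by Fermat's Little Theorem: 4^18 = 1 (mod 19).
Step 2: Reduce exponent: 50 mod 18 = 14.
Step 3: So 4^50 = 4^14 (mod 19).
Step 4: 4^14 mod 19 = 17.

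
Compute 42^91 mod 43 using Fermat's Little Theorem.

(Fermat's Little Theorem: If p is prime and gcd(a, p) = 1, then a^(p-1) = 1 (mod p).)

Step 1: Since 43 is prime, by Fermat's Little Theorem: 42^42 = 1 (mod 43).
Step 2: Reduce exponent: 91 mod 42 = 7.
Step 3: So 42^91 = 42^7 (mod 43).
Step 4: 42^7 mod 43 = 42.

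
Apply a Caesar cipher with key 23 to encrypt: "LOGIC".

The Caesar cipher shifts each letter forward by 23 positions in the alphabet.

Step 1: For each letter, shift forward by 23 positions (mod 26).
  L (position 11) -> position (11+23) mod 26 = 8 -> I
  O (position 14) -> position (14+23) mod 26 = 11 -> L
  G (position 6) -> position (6+23) mod 26 = 3 -> D
  I (position 8) -> position (8+23) mod 26 = 5 -> F
  C (position 2) -> position (2+23) mod 26 = 25 -> Z
Result: ILDFZ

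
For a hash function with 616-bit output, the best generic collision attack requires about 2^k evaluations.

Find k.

Step 1: The hash has a 616-bit output.
Step 2: Collision resistance means it should be infeasible to find any x != y with h(x) = h(y).
By the birthday bound, a generic collision search succeeds after about sqrt(2^616) = 2^(616/2) = 2^308 evaluations.
Step 3: Security level = 308 bits.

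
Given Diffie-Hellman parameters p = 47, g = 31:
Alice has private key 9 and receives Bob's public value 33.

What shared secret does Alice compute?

Step 1: s = B^a mod p = 33^9 mod 47.
  33^1 mod 47 = 33
  33^2 mod 47 = (33 * 33) mod 47 = 8
  33^3 mod 47 = (8 * 33) mod 47 = 29
  33^4 mod 47 = (29 * 33) mod 47 = 17
  33^5 mod 47 = (17 * 33) mod 47 = 44
  33^6 mod 47 = (44 * 33) mod 47 = 42
  33^7 mod 47 = (42 * 33) mod 47 = 23
  33^8 mod 47 = (23 * 33) mod 47 = 7
  33^9 mod 47 = (7 * 33) mod 47 = 43
Result: shared secret = 43.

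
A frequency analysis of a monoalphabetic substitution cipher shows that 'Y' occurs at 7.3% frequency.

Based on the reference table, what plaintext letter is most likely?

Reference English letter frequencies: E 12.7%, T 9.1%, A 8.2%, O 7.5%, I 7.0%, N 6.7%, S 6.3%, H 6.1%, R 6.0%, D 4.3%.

Step 1: The observed frequency is 7.3%.
Step 2: Compare with English frequencies:
  E: 12.7% (difference: 5.4%)
  T: 9.1% (difference: 1.8%)
  A: 8.2% (difference: 0.9%)
  O: 7.5% (difference: 0.2%) <-- closest
  I: 7.0% (difference: 0.3%)
  N: 6.7% (difference: 0.6%)
  S: 6.3% (difference: 1.0%)
  H: 6.1% (difference: 1.2%)
  R: 6.0% (difference: 1.3%)
  D: 4.3% (difference: 3.0%)
Step 3: 'Y' most likely represents 'O' (frequency 7.5%).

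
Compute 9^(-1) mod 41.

Step 1: We need x such that 9 * x = 1 (mod 41).
Step 2: Using the extended Euclidean algorithm or trial:
  9 * 32 = 288 = 7 * 41 + 1.
Step 3: Since 288 mod 41 = 1, the inverse is x = 32.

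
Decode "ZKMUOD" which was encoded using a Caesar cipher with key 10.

Step 1: Reverse the shift by subtracting 10 from each letter position.
  Z (position 25) -> position (25-10) mod 26 = 15 -> P
  K (position 10) -> position (10-10) mod 26 = 0 -> A
  M (position 12) -> position (12-10) mod 26 = 2 -> C
  U (position 20) -> position (20-10) mod 26 = 10 -> K
  O (position 14) -> position (14-10) mod 26 = 4 -> E
  D (position 3) -> position (3-10) mod 26 = 19 -> T
Decrypted message: PACKET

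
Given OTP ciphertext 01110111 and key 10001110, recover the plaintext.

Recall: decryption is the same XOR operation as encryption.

Step 1: XOR ciphertext with key:
  Ciphertext: 01110111
  Key:        10001110
  XOR:        11111001
Step 2: Plaintext = 11111001 = 249 in decimal.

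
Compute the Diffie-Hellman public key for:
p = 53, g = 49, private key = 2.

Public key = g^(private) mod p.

Step 1: A = g^a mod p = 49^2 mod 53.
  49^1 mod 53 = 49
  49^2 mod 53 = (49 * 49) mod 53 = 16
Result: A = 16.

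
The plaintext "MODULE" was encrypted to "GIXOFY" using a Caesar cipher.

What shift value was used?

Step 1: Compare first letters: M (position 12) -> G (position 6).
Step 2: Shift = (6 - 12) mod 26 = 20.
The shift value is 20.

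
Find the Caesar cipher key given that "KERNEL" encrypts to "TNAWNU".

Step 1: Compare first letters: K (position 10) -> T (position 19).
Step 2: Shift = (19 - 10) mod 26 = 9.
The shift value is 9.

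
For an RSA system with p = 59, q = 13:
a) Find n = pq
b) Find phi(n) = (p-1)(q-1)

Step 1: n = p * q = 59 * 13 = 767.
Step 2: phi(n) = (p-1)(q-1) = 58 * 12 = 696.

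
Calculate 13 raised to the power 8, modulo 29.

Step 1: Compute 13^8 mod 29 step by step, reducing modulo 29 at each step.
  13^1 mod 29 = 13
  13^2 mod 29 = (13 * 13) mod 29 = 24
  13^3 mod 29 = (24 * 13) mod 29 = 22
  13^4 mod 29 = (22 * 13) mod 29 = 25
  13^5 mod 29 = (25 * 13) mod 29 = 6
  13^6 mod 29 = (6 * 13) mod 29 = 20
  13^7 mod 29 = (20 * 13) mod 29 = 28
  13^8 mod 29 = (28 * 13) mod 29 = 16
Step 2: Result = 16.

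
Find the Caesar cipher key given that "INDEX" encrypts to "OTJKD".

Step 1: Compare first letters: I (position 8) -> O (position 14).
Step 2: Shift = (14 - 8) mod 26 = 6.
The shift value is 6.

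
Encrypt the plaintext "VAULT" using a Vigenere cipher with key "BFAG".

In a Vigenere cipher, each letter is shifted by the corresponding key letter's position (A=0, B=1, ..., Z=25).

Step 1: Repeat key to match plaintext length:
  Plaintext: VAULT
  Key:       BFAGB
Step 2: Encrypt each letter:
  V(21) + B(1) = (21+1) mod 26 = 22 = W
  A(0) + F(5) = (0+5) mod 26 = 5 = F
  U(20) + A(0) = (20+0) mod 26 = 20 = U
  L(11) + G(6) = (11+6) mod 26 = 17 = R
  T(19) + B(1) = (19+1) mod 26 = 20 = U
Ciphertext: WFURU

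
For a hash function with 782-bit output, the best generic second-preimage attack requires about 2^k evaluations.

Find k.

Step 1: The hash has a 782-bit output.
Step 2: Second-preimage resistance means: given a specific input x, it should be infeasible to find a different y with h(y) = h(x).
With a 782-bit output, a generic search for a second preimage costs about 2^782 evaluations (each trial matches the fixed target with probability 2^-782).
Step 3: Security level = 782 bits.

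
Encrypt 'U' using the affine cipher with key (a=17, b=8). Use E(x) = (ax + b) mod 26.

Step 1: Convert 'U' to number: x = 20.
Step 2: E(20) = (17 * 20 + 8) mod 26 = 348 mod 26 = 10.
Step 3: Convert 10 back to letter: K.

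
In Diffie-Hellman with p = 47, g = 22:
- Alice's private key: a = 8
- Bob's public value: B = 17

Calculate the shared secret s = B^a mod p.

Step 1: s = B^a mod p = 17^8 mod 47.
  17^1 mod 47 = 17
  17^2 mod 47 = (17 * 17) mod 47 = 7
  17^3 mod 47 = (7 * 17) mod 47 = 25
  17^4 mod 47 = (25 * 17) mod 47 = 2
  17^5 mod 47 = (2 * 17) mod 47 = 34
  17^6 mod 47 = (34 * 17) mod 47 = 14
  17^7 mod 47 = (14 * 17) mod 47 = 3
  17^8 mod 47 = (3 * 17) mod 47 = 4
Result: shared secret = 4.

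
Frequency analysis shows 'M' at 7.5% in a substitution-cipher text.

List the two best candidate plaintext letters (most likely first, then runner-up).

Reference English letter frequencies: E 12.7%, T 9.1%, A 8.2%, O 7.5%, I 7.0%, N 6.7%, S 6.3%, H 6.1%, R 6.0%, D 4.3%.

Step 1: Observed frequency of 'M' is 7.5%.
Step 2: Compute distances to each reference frequency and sort:
  O (7.5%): difference = 0.0% <-- BEST
  I (7.0%): difference = 0.5% <-- RUNNER-UP
  A (8.2%): difference = 0.7%
  N (6.7%): difference = 0.8%
  S (6.3%): difference = 1.2%
Step 3: Most likely is 'O' (7.5%, diff 0.0%); second most likely is 'I' (7.0%, diff 0.5%).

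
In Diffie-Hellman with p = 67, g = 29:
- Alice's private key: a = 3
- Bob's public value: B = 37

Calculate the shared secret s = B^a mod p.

Step 1: s = B^a mod p = 37^3 mod 67.
  37^1 mod 67 = 37
  37^2 mod 67 = (37 * 37) mod 67 = 29
  37^3 mod 67 = (29 * 37) mod 67 = 1
Result: shared secret = 1.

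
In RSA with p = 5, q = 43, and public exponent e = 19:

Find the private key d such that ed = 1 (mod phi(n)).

Step 1: n = 5 * 43 = 215.
Step 2: phi(n) = 4 * 42 = 168.
Step 3: Find d such that 19 * d = 1 (mod 168).
Step 4: d = 19^(-1) mod 168 = 115.
Verification: 19 * 115 = 2185 = 13 * 168 + 1.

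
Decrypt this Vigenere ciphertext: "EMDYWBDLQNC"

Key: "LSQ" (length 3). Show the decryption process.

Step 1: Key 'LSQ' has length 3. Extended key: LSQLSQLSQLS
Step 2: Decrypt each position:
  E(4) - L(11) = 19 = T
  M(12) - S(18) = 20 = U
  D(3) - Q(16) = 13 = N
  Y(24) - L(11) = 13 = N
  W(22) - S(18) = 4 = E
  B(1) - Q(16) = 11 = L
  D(3) - L(11) = 18 = S
  L(11) - S(18) = 19 = T
  Q(16) - Q(16) = 0 = A
  N(13) - L(11) = 2 = C
  C(2) - S(18) = 10 = K
Plaintext: TUNNELSTACK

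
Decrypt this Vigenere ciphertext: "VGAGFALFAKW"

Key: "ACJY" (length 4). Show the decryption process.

Step 1: Key 'ACJY' has length 4. Extended key: ACJYACJYACJ
Step 2: Decrypt each position:
  V(21) - A(0) = 21 = V
  G(6) - C(2) = 4 = E
  A(0) - J(9) = 17 = R
  G(6) - Y(24) = 8 = I
  F(5) - A(0) = 5 = F
  A(0) - C(2) = 24 = Y
  L(11) - J(9) = 2 = C
  F(5) - Y(24) = 7 = H
  A(0) - A(0) = 0 = A
  K(10) - C(2) = 8 = I
  W(22) - J(9) = 13 = N
Plaintext: VERIFYCHAIN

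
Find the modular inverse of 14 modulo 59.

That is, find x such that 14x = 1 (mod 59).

Step 1: We need x such that 14 * x = 1 (mod 59).
Step 2: Using the extended Euclidean algorithm or trial:
  14 * 38 = 532 = 9 * 59 + 1.
Step 3: Since 532 mod 59 = 1, the inverse is x = 38.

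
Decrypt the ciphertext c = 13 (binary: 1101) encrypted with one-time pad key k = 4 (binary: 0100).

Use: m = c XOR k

Step 1: XOR ciphertext with key:
  Ciphertext: 1101
  Key:        0100
  XOR:        1001
Step 2: Plaintext = 1001 = 9 in decimal.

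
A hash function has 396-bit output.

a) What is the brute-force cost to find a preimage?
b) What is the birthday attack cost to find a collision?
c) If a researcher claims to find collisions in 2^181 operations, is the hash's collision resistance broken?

Step 1: Preimage resistance requires brute-force of 2^396 operations.
Step 2: Collision resistance (birthday bound) = 2^(396/2) = 2^198.
Step 3: The claimed attack costs 2^181 operations.
Step 4: Since 2^181 < 2^198, the claimed attack beats the generic birthday bound, so collision resistance is broken.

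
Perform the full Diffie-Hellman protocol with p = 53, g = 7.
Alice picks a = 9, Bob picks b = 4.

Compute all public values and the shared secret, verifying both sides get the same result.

Step 1: A = g^a mod p = 7^9 mod 53 = 43.
Step 2: B = g^b mod p = 7^4 mod 53 = 16.
Step 3: Alice computes s = B^a mod p = 16^9 mod 53 = 36.
Step 4: Bob computes s = A^b mod p = 43^4 mod 53 = 36.
Both sides agree: shared secret = 36.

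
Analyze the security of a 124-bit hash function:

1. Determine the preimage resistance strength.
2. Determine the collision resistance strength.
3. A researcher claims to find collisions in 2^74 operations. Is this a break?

Step 1: Preimage resistance requires brute-force of 2^124 operations.
Step 2: Collision resistance (birthday bound) = 2^(124/2) = 2^62.
Step 3: The claimed attack costs 2^74 operations.
Step 4: Since 2^74 >= 2^62, the claimed attack is no faster than the generic birthday attack, so this does not break collision resistance.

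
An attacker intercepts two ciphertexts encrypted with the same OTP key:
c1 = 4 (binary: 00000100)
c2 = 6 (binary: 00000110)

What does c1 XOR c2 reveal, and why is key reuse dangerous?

Step 1: c1 XOR c2 = (m1 XOR k) XOR (m2 XOR k).
Step 2: By XOR associativity/commutativity: = m1 XOR m2 XOR k XOR k = m1 XOR m2.
Step 3: 00000100 XOR 00000110 = 00000010 = 2.
Step 4: The key cancels out! An attacker learns m1 XOR m2 = 2, revealing the relationship between plaintexts.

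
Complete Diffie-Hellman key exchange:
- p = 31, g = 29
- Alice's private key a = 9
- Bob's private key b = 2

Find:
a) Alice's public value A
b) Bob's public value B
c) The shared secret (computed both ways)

Step 1: A = g^a mod p = 29^9 mod 31 = 15.
Step 2: B = g^b mod p = 29^2 mod 31 = 4.
Step 3: Alice computes s = B^a mod p = 4^9 mod 31 = 8.
Step 4: Bob computes s = A^b mod p = 15^2 mod 31 = 8.
Both sides agree: shared secret = 8.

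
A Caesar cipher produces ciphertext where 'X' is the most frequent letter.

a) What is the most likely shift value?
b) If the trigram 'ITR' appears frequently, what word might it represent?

Step 1: In English, 'E' is the most frequent letter (12.7%).
Step 2: The most frequent ciphertext letter is 'X' (position 23).
Step 3: Shift = (23 - 4) mod 26 = 19.
Step 4: Decrypt 'ITR' by shifting back 19:
  I -> P
  T -> A
  R -> Y
Step 5: 'ITR' decrypts to 'PAY'.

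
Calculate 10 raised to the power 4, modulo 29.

Step 1: Compute 10^4 mod 29 step by step, reducing modulo 29 at each step.
  10^1 mod 29 = 10
  10^2 mod 29 = (10 * 10) mod 29 = 13
  10^3 mod 29 = (13 * 10) mod 29 = 14
  10^4 mod 29 = (14 * 10) mod 29 = 24
Step 2: Result = 24.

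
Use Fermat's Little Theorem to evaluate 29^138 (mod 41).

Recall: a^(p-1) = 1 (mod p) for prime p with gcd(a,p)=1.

Step 1: Since 41 is prime, by Fermat's Little Theorem: 29^40 = 1 (mod 41).
Step 2: Reduce exponent: 138 mod 40 = 18.
Step 3: So 29^138 = 29^18 (mod 41).
Step 4: 29^18 mod 41 = 39.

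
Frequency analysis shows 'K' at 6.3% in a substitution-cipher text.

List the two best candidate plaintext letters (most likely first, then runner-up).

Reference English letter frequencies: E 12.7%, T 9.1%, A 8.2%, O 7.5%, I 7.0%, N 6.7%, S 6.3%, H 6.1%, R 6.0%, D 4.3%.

Step 1: Observed frequency of 'K' is 6.3%.
Step 2: Compute distances to each reference frequency and sort:
  S (6.3%): difference = 0.0% <-- BEST
  H (6.1%): difference = 0.2% <-- RUNNER-UP
  R (6.0%): difference = 0.3%
  N (6.7%): difference = 0.4%
  I (7.0%): difference = 0.7%
Step 3: Most likely is 'S' (6.3%, diff 0.0%); second most likely is 'H' (6.1%, diff 0.2%).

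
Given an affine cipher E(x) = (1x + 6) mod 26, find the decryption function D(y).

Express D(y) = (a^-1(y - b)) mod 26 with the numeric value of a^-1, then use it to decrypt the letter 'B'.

Step 1: Find a^-1, the modular inverse of 1 mod 26.
Step 2: We need 1 * a^-1 = 1 (mod 26).
Step 3: 1 * 1 = 1 = 0 * 26 + 1, so a^-1 = 1.
Step 4: D(y) = 1(y - 6) mod 26.
Step 5: Apply to 'B' (y = 1): D(1) = 1 * (1 - 6) mod 26 = 1 * -5 mod 26 = 21 -> 'V'.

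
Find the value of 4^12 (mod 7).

Step 1: Compute 4^12 mod 7 step by step, reducing modulo 7 at each step.
  4^1 mod 7 = 4
  4^2 mod 7 = (4 * 4) mod 7 = 2
  4^3 mod 7 = (2 * 4) mod 7 = 1
  4^4 mod 7 = (1 * 4) mod 7 = 4
  4^5 mod 7 = (4 * 4) mod 7 = 2
  4^6 mod 7 = (2 * 4) mod 7 = 1
  4^7 mod 7 = (1 * 4) mod 7 = 4
  4^8 mod 7 = (4 * 4) mod 7 = 2
  4^9 mod 7 = (2 * 4) mod 7 = 1
  4^10 mod 7 = (1 * 4) mod 7 = 4
  4^11 mod 7 = (4 * 4) mod 7 = 2
  4^12 mod 7 = (2 * 4) mod 7 = 1
Step 2: Result = 1.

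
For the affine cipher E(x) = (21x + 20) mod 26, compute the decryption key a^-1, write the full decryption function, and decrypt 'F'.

Step 1: Find a^-1, the modular inverse of 21 mod 26.
Step 2: We need 21 * a^-1 = 1 (mod 26).
Step 3: 21 * 5 = 105 = 4 * 26 + 1, so a^-1 = 5.
Step 4: D(y) = 5(y - 20) mod 26.
Step 5: Apply to 'F' (y = 5): D(5) = 5 * (5 - 20) mod 26 = 5 * -15 mod 26 = 3 -> 'D'.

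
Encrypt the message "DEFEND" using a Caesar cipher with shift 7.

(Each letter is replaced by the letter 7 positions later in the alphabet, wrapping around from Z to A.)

Step 1: For each letter, shift forward by 7 positions (mod 26).
  D (position 3) -> position (3+7) mod 26 = 10 -> K
  E (position 4) -> position (4+7) mod 26 = 11 -> L
  F (position 5) -> position (5+7) mod 26 = 12 -> M
  E (position 4) -> position (4+7) mod 26 = 11 -> L
  N (position 13) -> position (13+7) mod 26 = 20 -> U
  D (position 3) -> position (3+7) mod 26 = 10 -> K
Result: KLMLUK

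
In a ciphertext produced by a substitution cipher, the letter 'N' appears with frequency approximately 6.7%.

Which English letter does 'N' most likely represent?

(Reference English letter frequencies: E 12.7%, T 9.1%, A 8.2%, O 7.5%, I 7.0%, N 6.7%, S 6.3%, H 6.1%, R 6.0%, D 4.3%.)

Step 1: The observed frequency is 6.7%.
Step 2: Compare with English frequencies:
  E: 12.7% (difference: 6.0%)
  T: 9.1% (difference: 2.4%)
  A: 8.2% (difference: 1.5%)
  O: 7.5% (difference: 0.8%)
  I: 7.0% (difference: 0.3%)
  N: 6.7% (difference: 0.0%) <-- closest
  S: 6.3% (difference: 0.4%)
  H: 6.1% (difference: 0.6%)
  R: 6.0% (difference: 0.7%)
  D: 4.3% (difference: 2.4%)
Step 3: 'N' most likely represents 'N' (frequency 6.7%).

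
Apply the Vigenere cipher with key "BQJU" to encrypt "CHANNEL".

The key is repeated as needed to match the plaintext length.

Step 1: Repeat key to match plaintext length:
  Plaintext: CHANNEL
  Key:       BQJUBQJ
Step 2: Encrypt each letter:
  C(2) + B(1) = (2+1) mod 26 = 3 = D
  H(7) + Q(16) = (7+16) mod 26 = 23 = X
  A(0) + J(9) = (0+9) mod 26 = 9 = J
  N(13) + U(20) = (13+20) mod 26 = 7 = H
  N(13) + B(1) = (13+1) mod 26 = 14 = O
  E(4) + Q(16) = (4+16) mod 26 = 20 = U
  L(11) + J(9) = (11+9) mod 26 = 20 = U
Ciphertext: DXJHOUU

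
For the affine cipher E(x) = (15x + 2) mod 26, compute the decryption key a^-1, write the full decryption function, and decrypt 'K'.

Step 1: Find a^-1, the modular inverse of 15 mod 26.
Step 2: We need 15 * a^-1 = 1 (mod 26).
Step 3: 15 * 7 = 105 = 4 * 26 + 1, so a^-1 = 7.
Step 4: D(y) = 7(y - 2) mod 26.
Step 5: Apply to 'K' (y = 10): D(10) = 7 * (10 - 2) mod 26 = 7 * 8 mod 26 = 4 -> 'E'.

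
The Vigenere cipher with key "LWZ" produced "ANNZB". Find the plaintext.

Step 1: Extend key: LWZLW
Step 2: Decrypt each letter (c - k) mod 26:
  A(0) - L(11) = (0-11) mod 26 = 15 = P
  N(13) - W(22) = (13-22) mod 26 = 17 = R
  N(13) - Z(25) = (13-25) mod 26 = 14 = O
  Z(25) - L(11) = (25-11) mod 26 = 14 = O
  B(1) - W(22) = (1-22) mod 26 = 5 = F
Plaintext: PROOF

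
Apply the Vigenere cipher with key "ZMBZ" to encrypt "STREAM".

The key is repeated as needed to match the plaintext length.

Step 1: Repeat key to match plaintext length:
  Plaintext: STREAM
  Key:       ZMBZZM
Step 2: Encrypt each letter:
  S(18) + Z(25) = (18+25) mod 26 = 17 = R
  T(19) + M(12) = (19+12) mod 26 = 5 = F
  R(17) + B(1) = (17+1) mod 26 = 18 = S
  E(4) + Z(25) = (4+25) mod 26 = 3 = D
  A(0) + Z(25) = (0+25) mod 26 = 25 = Z
  M(12) + M(12) = (12+12) mod 26 = 24 = Y
Ciphertext: RFSDZY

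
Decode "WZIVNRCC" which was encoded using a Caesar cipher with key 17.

Step 1: Reverse the shift by subtracting 17 from each letter position.
  W (position 22) -> position (22-17) mod 26 = 5 -> F
  Z (position 25) -> position (25-17) mod 26 = 8 -> I
  I (position 8) -> position (8-17) mod 26 = 17 -> R
  V (position 21) -> position (21-17) mod 26 = 4 -> E
  N (position 13) -> position (13-17) mod 26 = 22 -> W
  R (position 17) -> position (17-17) mod 26 = 0 -> A
  C (position 2) -> position (2-17) mod 26 = 11 -> L
  C (position 2) -> position (2-17) mod 26 = 11 -> L
Decrypted message: FIREWALL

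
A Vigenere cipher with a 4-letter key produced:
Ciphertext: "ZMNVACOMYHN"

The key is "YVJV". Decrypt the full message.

Step 1: Key 'YVJV' has length 4. Extended key: YVJVYVJVYVJ
Step 2: Decrypt each position:
  Z(25) - Y(24) = 1 = B
  M(12) - V(21) = 17 = R
  N(13) - J(9) = 4 = E
  V(21) - V(21) = 0 = A
  A(0) - Y(24) = 2 = C
  C(2) - V(21) = 7 = H
  O(14) - J(9) = 5 = F
  M(12) - V(21) = 17 = R
  Y(24) - Y(24) = 0 = A
  H(7) - V(21) = 12 = M
  N(13) - J(9) = 4 = E
Plaintext: BREACHFRAME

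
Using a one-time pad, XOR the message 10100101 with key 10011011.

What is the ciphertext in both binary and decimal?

Step 1: Write out the XOR operation bit by bit:
  Message: 10100101
  Key:     10011011
  XOR:     00111110
Step 2: Convert to decimal: 00111110 = 62.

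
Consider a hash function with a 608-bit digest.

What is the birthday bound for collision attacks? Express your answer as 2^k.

Step 1: The birthday paradox gives collision probability ~50% after sqrt(2^n) = 2^(n/2) hashes.
Step 2: For 608-bit output: 2^(608/2) = 2^304.
Step 3: Approximately 2^304 hash computations needed.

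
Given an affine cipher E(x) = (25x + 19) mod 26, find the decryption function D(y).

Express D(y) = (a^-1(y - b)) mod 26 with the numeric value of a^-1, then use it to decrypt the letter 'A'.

Step 1: Find a^-1, the modular inverse of 25 mod 26.
Step 2: We need 25 * a^-1 = 1 (mod 26).
Step 3: 25 * 25 = 625 = 24 * 26 + 1, so a^-1 = 25.
Step 4: D(y) = 25(y - 19) mod 26.
Step 5: Apply to 'A' (y = 0): D(0) = 25 * (0 - 19) mod 26 = 25 * -19 mod 26 = 19 -> 'T'.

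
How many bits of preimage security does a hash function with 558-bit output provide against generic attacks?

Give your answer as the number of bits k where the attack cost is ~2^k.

Step 1: The hash has a 558-bit output.
Step 2: Preimage resistance means: given a digest h(x), it should be infeasible to find any input that hashes to it.
With a 558-bit output there are 2^558 possible digests, so a generic brute-force preimage search costs about 2^558 evaluations.
Step 3: Security level = 558 bits.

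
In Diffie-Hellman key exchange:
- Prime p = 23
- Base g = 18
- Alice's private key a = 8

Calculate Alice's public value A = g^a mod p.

Step 1: A = g^a mod p = 18^8 mod 23.
  18^1 mod 23 = 18
  18^2 mod 23 = (18 * 18) mod 23 = 2
  18^3 mod 23 = (2 * 18) mod 23 = 13
  18^4 mod 23 = (13 * 18) mod 23 = 4
  18^5 mod 23 = (4 * 18) mod 23 = 3
  18^6 mod 23 = (3 * 18) mod 23 = 8
  18^7 mod 23 = (8 * 18) mod 23 = 6
  18^8 mod 23 = (6 * 18) mod 23 = 16
Result: A = 16.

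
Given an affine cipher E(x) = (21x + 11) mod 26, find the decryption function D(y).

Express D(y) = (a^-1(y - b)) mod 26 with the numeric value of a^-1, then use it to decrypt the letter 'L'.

Step 1: Find a^-1, the modular inverse of 21 mod 26.
Step 2: We need 21 * a^-1 = 1 (mod 26).
Step 3: 21 * 5 = 105 = 4 * 26 + 1, so a^-1 = 5.
Step 4: D(y) = 5(y - 11) mod 26.
Step 5: Apply to 'L' (y = 11): D(11) = 5 * (11 - 11) mod 26 = 5 * 0 mod 26 = 0 -> 'A'.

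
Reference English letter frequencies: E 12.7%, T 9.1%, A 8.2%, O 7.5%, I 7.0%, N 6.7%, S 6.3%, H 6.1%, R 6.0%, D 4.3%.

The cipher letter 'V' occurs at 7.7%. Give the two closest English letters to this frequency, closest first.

Step 1: Observed frequency of 'V' is 7.7%.
Step 2: Compute distances to each reference frequency and sort:
  O (7.5%): difference = 0.2% <-- BEST
  A (8.2%): difference = 0.5% <-- RUNNER-UP
  I (7.0%): difference = 0.7%
  N (6.7%): difference = 1.0%
  T (9.1%): difference = 1.4%
Step 3: Most likely is 'O' (7.5%, diff 0.2%); second most likely is 'A' (8.2%, diff 0.5%).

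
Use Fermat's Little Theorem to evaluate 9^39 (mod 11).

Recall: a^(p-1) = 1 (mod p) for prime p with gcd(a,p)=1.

Step 1: Since 11 is prime, by Fermat's Little Theorem: 9^10 = 1 (mod 11).
Step 2: Reduce exponent: 39 mod 10 = 9.
Step 3: So 9^39 = 9^9 (mod 11).
Step 4: 9^9 mod 11 = 5.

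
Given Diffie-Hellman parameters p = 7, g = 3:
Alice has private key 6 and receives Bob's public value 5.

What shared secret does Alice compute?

Step 1: s = B^a mod p = 5^6 mod 7.
  5^1 mod 7 = 5
  5^2 mod 7 = (5 * 5) mod 7 = 4
  5^3 mod 7 = (4 * 5) mod 7 = 6
  5^4 mod 7 = (6 * 5) mod 7 = 2
  5^5 mod 7 = (2 * 5) mod 7 = 3
  5^6 mod 7 = (3 * 5) mod 7 = 1
Result: shared secret = 1.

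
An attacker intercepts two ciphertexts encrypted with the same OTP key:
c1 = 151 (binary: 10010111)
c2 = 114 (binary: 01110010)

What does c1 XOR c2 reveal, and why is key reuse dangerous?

Step 1: c1 XOR c2 = (m1 XOR k) XOR (m2 XOR k).
Step 2: By XOR associativity/commutativity: = m1 XOR m2 XOR k XOR k = m1 XOR m2.
Step 3: 10010111 XOR 01110010 = 11100101 = 229.
Step 4: The key cancels out! An attacker learns m1 XOR m2 = 229, revealing the relationship between plaintexts.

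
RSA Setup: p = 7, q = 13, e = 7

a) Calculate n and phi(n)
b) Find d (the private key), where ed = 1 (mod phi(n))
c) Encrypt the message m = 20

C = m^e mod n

Step 1: n = 7 * 13 = 91.
Step 2: phi(n) = (7-1)(13-1) = 6 * 12 = 72.
Step 3: Find d = 7^(-1) mod 72 = 31.
  Verify: 7 * 31 = 217 = 1 (mod 72).
Step 4: C = 20^7 mod 91 = 6.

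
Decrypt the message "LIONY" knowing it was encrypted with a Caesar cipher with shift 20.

Step 1: Reverse the shift by subtracting 20 from each letter position.
  L (position 11) -> position (11-20) mod 26 = 17 -> R
  I (position 8) -> position (8-20) mod 26 = 14 -> O
  O (position 14) -> position (14-20) mod 26 = 20 -> U
  N (position 13) -> position (13-20) mod 26 = 19 -> T
  Y (position 24) -> position (24-20) mod 26 = 4 -> E
Decrypted message: ROUTE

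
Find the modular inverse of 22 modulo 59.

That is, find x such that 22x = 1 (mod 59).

Step 1: We need x such that 22 * x = 1 (mod 59).
Step 2: Using the extended Euclidean algorithm or trial:
  22 * 51 = 1122 = 19 * 59 + 1.
Step 3: Since 1122 mod 59 = 1, the inverse is x = 51.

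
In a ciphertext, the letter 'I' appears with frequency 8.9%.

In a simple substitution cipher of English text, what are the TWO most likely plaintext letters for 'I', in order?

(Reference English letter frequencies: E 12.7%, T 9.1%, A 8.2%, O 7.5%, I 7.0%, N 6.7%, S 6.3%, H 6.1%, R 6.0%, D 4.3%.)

Step 1: Observed frequency of 'I' is 8.9%.
Step 2: Compute distances to each reference frequency and sort:
  T (9.1%): difference = 0.2% <-- BEST
  A (8.2%): difference = 0.7% <-- RUNNER-UP
  O (7.5%): difference = 1.4%
  I (7.0%): difference = 1.9%
  N (6.7%): difference = 2.2%
Step 3: Most likely is 'T' (9.1%, diff 0.2%); second most likely is 'A' (8.2%, diff 0.7%).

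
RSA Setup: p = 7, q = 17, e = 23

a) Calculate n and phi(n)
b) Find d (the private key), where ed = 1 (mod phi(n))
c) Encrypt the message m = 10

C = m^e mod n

Step 1: n = 7 * 17 = 119.
Step 2: phi(n) = (7-1)(17-1) = 6 * 16 = 96.
Step 3: Find d = 23^(-1) mod 96 = 71.
  Verify: 23 * 71 = 1633 = 1 (mod 96).
Step 4: C = 10^23 mod 119 = 5.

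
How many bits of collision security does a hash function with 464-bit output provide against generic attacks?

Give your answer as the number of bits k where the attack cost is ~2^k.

Step 1: The hash has a 464-bit output.
Step 2: Collision resistance means it should be infeasible to find any x != y with h(x) = h(y).
By the birthday bound, a generic collision search succeeds after about sqrt(2^464) = 2^(464/2) = 2^232 evaluations.
Step 3: Security level = 232 bits.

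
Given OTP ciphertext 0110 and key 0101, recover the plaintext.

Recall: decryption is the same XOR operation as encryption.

Step 1: XOR ciphertext with key:
  Ciphertext: 0110
  Key:        0101
  XOR:        0011
Step 2: Plaintext = 0011 = 3 in decimal.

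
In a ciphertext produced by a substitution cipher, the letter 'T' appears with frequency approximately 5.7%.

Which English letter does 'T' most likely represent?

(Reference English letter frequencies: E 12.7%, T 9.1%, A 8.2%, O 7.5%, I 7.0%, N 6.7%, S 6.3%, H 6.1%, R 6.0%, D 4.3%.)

Step 1: The observed frequency is 5.7%.
Step 2: Compare with English frequencies:
  E: 12.7% (difference: 7.0%)
  T: 9.1% (difference: 3.4%)
  A: 8.2% (difference: 2.5%)
  O: 7.5% (difference: 1.8%)
  I: 7.0% (difference: 1.3%)
  N: 6.7% (difference: 1.0%)
  S: 6.3% (difference: 0.6%)
  H: 6.1% (difference: 0.4%)
  R: 6.0% (difference: 0.3%) <-- closest
  D: 4.3% (difference: 1.4%)
Step 3: 'T' most likely represents 'R' (frequency 6.0%).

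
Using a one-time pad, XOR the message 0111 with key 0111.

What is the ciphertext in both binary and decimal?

Step 1: Write out the XOR operation bit by bit:
  Message: 0111
  Key:     0111
  XOR:     0000
Step 2: Convert to decimal: 0000 = 0.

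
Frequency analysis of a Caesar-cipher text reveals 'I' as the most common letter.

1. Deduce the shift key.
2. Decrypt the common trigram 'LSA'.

Step 1: In English, 'E' is the most frequent letter (12.7%).
Step 2: The most frequent ciphertext letter is 'I' (position 8).
Step 3: Shift = (8 - 4) mod 26 = 4.
Step 4: Decrypt 'LSA' by shifting back 4:
  L -> H
  S -> O
  A -> W
Step 5: 'LSA' decrypts to 'HOW'.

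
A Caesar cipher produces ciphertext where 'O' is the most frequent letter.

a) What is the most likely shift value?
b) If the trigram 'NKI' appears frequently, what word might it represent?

Step 1: In English, 'E' is the most frequent letter (12.7%).
Step 2: The most frequent ciphertext letter is 'O' (position 14).
Step 3: Shift = (14 - 4) mod 26 = 10.
Step 4: Decrypt 'NKI' by shifting back 10:
  N -> D
  K -> A
  I -> Y
Step 5: 'NKI' decrypts to 'DAY'.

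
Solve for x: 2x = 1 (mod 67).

Step 1: We need x such that 2 * x = 1 (mod 67).
Step 2: Using the extended Euclidean algorithm or trial:
  2 * 34 = 68 = 1 * 67 + 1.
Step 3: Since 68 mod 67 = 1, the inverse is x = 34.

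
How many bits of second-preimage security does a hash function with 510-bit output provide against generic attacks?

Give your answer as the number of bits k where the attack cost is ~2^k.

Step 1: The hash has a 510-bit output.
Step 2: Second-preimage resistance means: given a specific input x, it should be infeasible to find a different y with h(y) = h(x).
With a 510-bit output, a generic search for a second preimage costs about 2^510 evaluations (each trial matches the fixed target with probability 2^-510).
Step 3: Security level = 510 bits.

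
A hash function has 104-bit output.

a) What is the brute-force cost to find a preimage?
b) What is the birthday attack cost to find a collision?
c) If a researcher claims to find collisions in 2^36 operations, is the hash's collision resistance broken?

Step 1: Preimage resistance requires brute-force of 2^104 operations.
Step 2: Collision resistance (birthday bound) = 2^(104/2) = 2^52.
Step 3: The claimed attack costs 2^36 operations.
Step 4: Since 2^36 < 2^52, the claimed attack beats the generic birthday bound, so collision resistance is broken.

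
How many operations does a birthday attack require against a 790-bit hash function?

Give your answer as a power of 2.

Step 1: The birthday paradox gives collision probability ~50% after sqrt(2^n) = 2^(n/2) hashes.
Step 2: For 790-bit output: 2^(790/2) = 2^395.
Step 3: Approximately 2^395 hash computations needed.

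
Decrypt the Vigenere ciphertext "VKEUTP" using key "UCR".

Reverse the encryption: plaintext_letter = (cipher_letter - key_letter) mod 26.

Step 1: Extend key: UCRUCR
Step 2: Decrypt each letter (c - k) mod 26:
  V(21) - U(20) = (21-20) mod 26 = 1 = B
  K(10) - C(2) = (10-2) mod 26 = 8 = I
  E(4) - R(17) = (4-17) mod 26 = 13 = N
  U(20) - U(20) = (20-20) mod 26 = 0 = A
  T(19) - C(2) = (19-2) mod 26 = 17 = R
  P(15) - R(17) = (15-17) mod 26 = 24 = Y
Plaintext: BINARY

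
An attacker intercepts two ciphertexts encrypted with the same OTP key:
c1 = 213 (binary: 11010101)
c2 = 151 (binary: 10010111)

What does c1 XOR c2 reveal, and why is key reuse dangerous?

Step 1: c1 XOR c2 = (m1 XOR k) XOR (m2 XOR k).
Step 2: By XOR associativity/commutativity: = m1 XOR m2 XOR k XOR k = m1 XOR m2.
Step 3: 11010101 XOR 10010111 = 01000010 = 66.
Step 4: The key cancels out! An attacker learns m1 XOR m2 = 66, revealing the relationship between plaintexts.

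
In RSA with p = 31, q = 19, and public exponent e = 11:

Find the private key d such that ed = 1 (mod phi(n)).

Step 1: n = 31 * 19 = 589.
Step 2: phi(n) = 30 * 18 = 540.
Step 3: Find d such that 11 * d = 1 (mod 540).
Step 4: d = 11^(-1) mod 540 = 491.
Verification: 11 * 491 = 5401 = 10 * 540 + 1.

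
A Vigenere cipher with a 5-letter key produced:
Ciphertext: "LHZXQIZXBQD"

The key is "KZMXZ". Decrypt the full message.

Step 1: Key 'KZMXZ' has length 5. Extended key: KZMXZKZMXZK
Step 2: Decrypt each position:
  L(11) - K(10) = 1 = B
  H(7) - Z(25) = 8 = I
  Z(25) - M(12) = 13 = N
  X(23) - X(23) = 0 = A
  Q(16) - Z(25) = 17 = R
  I(8) - K(10) = 24 = Y
  Z(25) - Z(25) = 0 = A
  X(23) - M(12) = 11 = L
  B(1) - X(23) = 4 = E
  Q(16) - Z(25) = 17 = R
  D(3) - K(10) = 19 = T
Plaintext: BINARYALERT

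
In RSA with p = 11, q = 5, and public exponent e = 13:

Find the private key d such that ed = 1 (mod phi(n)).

Step 1: n = 11 * 5 = 55.
Step 2: phi(n) = 10 * 4 = 40.
Step 3: Find d such that 13 * d = 1 (mod 40).
Step 4: d = 13^(-1) mod 40 = 37.
Verification: 13 * 37 = 481 = 12 * 40 + 1.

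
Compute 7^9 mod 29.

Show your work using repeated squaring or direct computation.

Step 1: Compute 7^9 mod 29 step by step, reducing modulo 29 at each step.
  7^1 mod 29 = 7
  7^2 mod 29 = (7 * 7) mod 29 = 20
  7^3 mod 29 = (20 * 7) mod 29 = 24
  7^4 mod 29 = (24 * 7) mod 29 = 23
  7^5 mod 29 = (23 * 7) mod 29 = 16
  7^6 mod 29 = (16 * 7) mod 29 = 25
  7^7 mod 29 = (25 * 7) mod 29 = 1
  7^8 mod 29 = (1 * 7) mod 29 = 7
  7^9 mod 29 = (7 * 7) mod 29 = 20
Step 2: Result = 20.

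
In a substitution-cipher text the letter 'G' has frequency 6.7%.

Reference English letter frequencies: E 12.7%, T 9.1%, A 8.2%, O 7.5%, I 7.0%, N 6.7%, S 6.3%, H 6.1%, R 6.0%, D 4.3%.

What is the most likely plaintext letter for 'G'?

Step 1: The observed frequency is 6.7%.
Step 2: Compare with English frequencies:
  E: 12.7% (difference: 6.0%)
  T: 9.1% (difference: 2.4%)
  A: 8.2% (difference: 1.5%)
  O: 7.5% (difference: 0.8%)
  I: 7.0% (difference: 0.3%)
  N: 6.7% (difference: 0.0%) <-- closest
  S: 6.3% (difference: 0.4%)
  H: 6.1% (difference: 0.6%)
  R: 6.0% (difference: 0.7%)
  D: 4.3% (difference: 2.4%)
Step 3: 'G' most likely represents 'N' (frequency 6.7%).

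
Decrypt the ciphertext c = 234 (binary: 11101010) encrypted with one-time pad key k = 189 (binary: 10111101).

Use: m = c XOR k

Step 1: XOR ciphertext with key:
  Ciphertext: 11101010
  Key:        10111101
  XOR:        01010111
Step 2: Plaintext = 01010111 = 87 in decimal.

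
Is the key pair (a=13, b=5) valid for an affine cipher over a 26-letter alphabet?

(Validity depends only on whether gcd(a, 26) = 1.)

Step 1: Compute gcd(13, 26).
Step 2: gcd(13, 26) = 13.
Since gcd = 13 != 1, 13 shares a common factor with 26, so it cannot be used.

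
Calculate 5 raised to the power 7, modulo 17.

Step 1: Compute 5^7 mod 17 step by step, reducing modulo 17 at each step.
  5^1 mod 17 = 5
  5^2 mod 17 = (5 * 5) mod 17 = 8
  5^3 mod 17 = (8 * 5) mod 17 = 6
  5^4 mod 17 = (6 * 5) mod 17 = 13
  5^5 mod 17 = (13 * 5) mod 17 = 14
  5^6 mod 17 = (14 * 5) mod 17 = 2
  5^7 mod 17 = (2 * 5) mod 17 = 10
Step 2: Result = 10.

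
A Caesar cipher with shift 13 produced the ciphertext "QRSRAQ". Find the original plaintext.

Step 1: Reverse the shift by subtracting 13 from each letter position.
  Q (position 16) -> position (16-13) mod 26 = 3 -> D
  R (position 17) -> position (17-13) mod 26 = 4 -> E
  S (position 18) -> position (18-13) mod 26 = 5 -> F
  R (position 17) -> position (17-13) mod 26 = 4 -> E
  A (position 0) -> position (0-13) mod 26 = 13 -> N
  Q (position 16) -> position (16-13) mod 26 = 3 -> D
Decrypted message: DEFEND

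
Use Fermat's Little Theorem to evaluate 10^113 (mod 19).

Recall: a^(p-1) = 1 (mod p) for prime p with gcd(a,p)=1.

Step 1: Since 19 is prime, by Fermat's Little Theorem: 10^18 = 1 (mod 19).
Step 2: Reduce exponent: 113 mod 18 = 5.
Step 3: So 10^113 = 10^5 (mod 19).
Step 4: 10^5 mod 19 = 3.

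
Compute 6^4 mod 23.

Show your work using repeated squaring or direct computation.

Step 1: Compute 6^4 mod 23 step by step, reducing modulo 23 at each step.
  6^1 mod 23 = 6
  6^2 mod 23 = (6 * 6) mod 23 = 13
  6^3 mod 23 = (13 * 6) mod 23 = 9
  6^4 mod 23 = (9 * 6) mod 23 = 8
Step 2: Result = 8.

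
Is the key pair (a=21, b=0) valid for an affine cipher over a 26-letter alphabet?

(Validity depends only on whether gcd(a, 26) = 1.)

Step 1: Compute gcd(21, 26).
Step 2: gcd(21, 26) = 1.
Since gcd = 1, 21 is coprime with 26, so it is a valid key.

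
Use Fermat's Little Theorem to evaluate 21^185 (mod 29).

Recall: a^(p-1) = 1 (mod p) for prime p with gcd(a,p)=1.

Step 1: Since 29 is prime, by Fermat's Little Theorem: 21^28 = 1 (mod 29).
Step 2: Reduce exponent: 185 mod 28 = 17.
Step 3: So 21^185 = 21^17 (mod 29).
Step 4: 21^17 mod 29 = 19.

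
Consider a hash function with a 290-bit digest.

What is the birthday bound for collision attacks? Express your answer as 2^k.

Step 1: The birthday paradox gives collision probability ~50% after sqrt(2^n) = 2^(n/2) hashes.
Step 2: For 290-bit output: 2^(290/2) = 2^145.
Step 3: Approximately 2^145 hash computations needed.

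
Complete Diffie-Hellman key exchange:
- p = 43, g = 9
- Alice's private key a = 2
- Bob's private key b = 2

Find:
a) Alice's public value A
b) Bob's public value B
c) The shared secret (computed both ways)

Step 1: A = g^a mod p = 9^2 mod 43 = 38.
Step 2: B = g^b mod p = 9^2 mod 43 = 38.
Step 3: Alice computes s = B^a mod p = 38^2 mod 43 = 25.
Step 4: Bob computes s = A^b mod p = 38^2 mod 43 = 25.
Both sides agree: shared secret = 25.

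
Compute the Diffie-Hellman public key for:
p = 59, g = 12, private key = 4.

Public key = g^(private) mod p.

Step 1: A = g^a mod p = 12^4 mod 59.
  12^1 mod 59 = 12
  12^2 mod 59 = (12 * 12) mod 59 = 26
  12^3 mod 59 = (26 * 12) mod 59 = 17
  12^4 mod 59 = (17 * 12) mod 59 = 27
Result: A = 27.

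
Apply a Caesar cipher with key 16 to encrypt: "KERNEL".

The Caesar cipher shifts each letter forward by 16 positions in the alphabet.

Step 1: For each letter, shift forward by 16 positions (mod 26).
  K (position 10) -> position (10+16) mod 26 = 0 -> A
  E (position 4) -> position (4+16) mod 26 = 20 -> U
  R (position 17) -> position (17+16) mod 26 = 7 -> H
  N (position 13) -> position (13+16) mod 26 = 3 -> D
  E (position 4) -> position (4+16) mod 26 = 20 -> U
  L (position 11) -> position (11+16) mod 26 = 1 -> B
Result: AUHDUB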